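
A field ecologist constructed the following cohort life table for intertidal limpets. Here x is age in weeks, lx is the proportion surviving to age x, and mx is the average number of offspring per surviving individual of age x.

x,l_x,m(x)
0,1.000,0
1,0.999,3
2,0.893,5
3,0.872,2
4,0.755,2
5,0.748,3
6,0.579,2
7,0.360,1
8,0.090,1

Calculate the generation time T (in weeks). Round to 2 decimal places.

lx·mx: 0, 2.997, 4.465, 1.744, 1.51, 2.244, 1.158, 0.36, 0.09 → R0 = 14.568
x·lx·mx: 0, 2.997, 8.93, 5.232, 6.04, 11.22, 6.948, 2.52, 0.72 → Σ = 44.607
T = 44.607 / 14.568 = 3.061985… → 3.06

3.06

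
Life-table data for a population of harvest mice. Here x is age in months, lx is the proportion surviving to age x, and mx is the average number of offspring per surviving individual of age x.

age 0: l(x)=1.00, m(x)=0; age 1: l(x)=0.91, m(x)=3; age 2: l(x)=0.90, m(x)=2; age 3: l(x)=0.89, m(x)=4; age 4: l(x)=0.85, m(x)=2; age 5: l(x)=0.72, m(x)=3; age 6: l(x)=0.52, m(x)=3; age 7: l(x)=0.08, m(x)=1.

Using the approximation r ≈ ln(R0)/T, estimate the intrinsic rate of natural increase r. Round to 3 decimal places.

R0 = Σ lx·mx = 0 + 2.73 + 1.8 + 3.56 + 1.7 + 2.16 + 1.56 + 0.08 = 13.59
Σ x·lx·mx = 44.53; T = 44.53/13.59 = 3.27667…
r ≈ ln(R0)/T = ln(13.59)/3.27667… = 0.79634… → 0.796

0.796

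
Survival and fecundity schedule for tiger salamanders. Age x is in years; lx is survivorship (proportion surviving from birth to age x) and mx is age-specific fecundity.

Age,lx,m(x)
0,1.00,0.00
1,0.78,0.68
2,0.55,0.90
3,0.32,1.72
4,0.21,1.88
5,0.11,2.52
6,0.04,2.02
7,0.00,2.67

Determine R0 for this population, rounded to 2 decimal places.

2.33

lx·mx by age: 0, 0.5304, 0.495, 0.5504, 0.3948, 0.2772, 0.0808, 0
R0 = Σ lx·mx = 2.3286 → 2.33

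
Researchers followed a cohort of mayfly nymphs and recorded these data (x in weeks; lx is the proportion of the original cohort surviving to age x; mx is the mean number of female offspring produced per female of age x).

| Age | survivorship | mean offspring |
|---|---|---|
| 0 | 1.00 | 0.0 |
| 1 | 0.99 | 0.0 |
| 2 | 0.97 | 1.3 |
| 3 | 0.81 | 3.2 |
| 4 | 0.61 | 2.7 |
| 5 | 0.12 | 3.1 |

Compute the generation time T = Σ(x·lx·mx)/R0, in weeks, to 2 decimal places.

3.19

lx·mx: 0, 0, 1.261, 2.592, 1.647, 0.372 → R0 = 5.872
x·lx·mx: 0, 0, 2.522, 7.776, 6.588, 1.86 → Σ = 18.746
T = 18.746 / 5.872 = 3.192439… → 3.19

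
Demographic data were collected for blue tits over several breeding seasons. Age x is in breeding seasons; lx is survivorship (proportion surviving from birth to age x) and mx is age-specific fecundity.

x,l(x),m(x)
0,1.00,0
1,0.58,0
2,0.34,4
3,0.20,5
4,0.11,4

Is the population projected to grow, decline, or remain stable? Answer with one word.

growing

R0 = Σ lx·mx = 0 + 0 + 1.36 + 1 + 0.44 = 2.8
R0 > 1, so the population is growing.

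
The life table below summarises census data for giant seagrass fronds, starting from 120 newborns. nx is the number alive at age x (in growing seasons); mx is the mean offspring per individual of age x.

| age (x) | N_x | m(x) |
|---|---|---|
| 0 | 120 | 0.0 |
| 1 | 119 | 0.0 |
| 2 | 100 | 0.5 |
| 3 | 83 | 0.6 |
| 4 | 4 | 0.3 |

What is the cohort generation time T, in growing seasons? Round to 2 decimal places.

lx = nx/n0 = nx/120: 1, 0.99167…, 0.83333…, 0.69167…, 0.03333…
lx·mx: 0, 0, 0.416667…, 0.415…, 0.01… → R0 = 0.841667…
x·lx·mx: 0, 0, 0.833333…, 1.245…, 0.04… → Σ = 2.118333…
T = 2.118333… / 0.841667… = 2.516832… → 2.52

2.52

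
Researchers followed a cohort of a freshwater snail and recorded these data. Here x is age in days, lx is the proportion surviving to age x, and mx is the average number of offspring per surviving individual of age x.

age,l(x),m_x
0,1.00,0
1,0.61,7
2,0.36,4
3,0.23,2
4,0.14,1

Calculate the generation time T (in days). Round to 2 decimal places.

1.44

lx·mx: 0, 4.27, 1.44, 0.46, 0.14 → R0 = 6.31
x·lx·mx: 0, 4.27, 2.88, 1.38, 0.56 → Σ = 9.09
T = 9.09 / 6.31 = 1.440571… → 1.44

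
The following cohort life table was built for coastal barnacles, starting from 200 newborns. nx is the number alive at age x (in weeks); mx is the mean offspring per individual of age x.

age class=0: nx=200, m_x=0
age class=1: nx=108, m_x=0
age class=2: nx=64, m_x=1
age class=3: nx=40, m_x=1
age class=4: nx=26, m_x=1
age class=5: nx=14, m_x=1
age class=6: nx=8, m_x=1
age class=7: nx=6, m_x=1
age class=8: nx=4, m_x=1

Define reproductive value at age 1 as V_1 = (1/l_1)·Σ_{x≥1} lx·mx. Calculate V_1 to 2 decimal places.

lx = nx/n0 = nx/200: 1, 0.54, 0.32, 0.2, 0.13, 0.07, 0.04, 0.03, 0.02
lx·mx for x ≥ 1: 0, 0.32, 0.2, 0.13, 0.07, 0.04, 0.03, 0.02 → sum = 0.81
V_1 = 0.81 / l_1 = 0.81 / 0.54 = 1.5 → 1.50

1.50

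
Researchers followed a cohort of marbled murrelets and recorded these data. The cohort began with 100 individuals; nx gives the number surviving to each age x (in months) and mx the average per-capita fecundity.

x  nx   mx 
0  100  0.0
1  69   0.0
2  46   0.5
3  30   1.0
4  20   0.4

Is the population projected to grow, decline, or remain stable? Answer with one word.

lx = nx/n0 = nx/100: 1, 0.69, 0.46, 0.3, 0.2
R0 = Σ lx·mx = 0 + 0 + 0.23 + 0.3 + 0.08 = 0.61
R0 < 1, so the population is declining.

declining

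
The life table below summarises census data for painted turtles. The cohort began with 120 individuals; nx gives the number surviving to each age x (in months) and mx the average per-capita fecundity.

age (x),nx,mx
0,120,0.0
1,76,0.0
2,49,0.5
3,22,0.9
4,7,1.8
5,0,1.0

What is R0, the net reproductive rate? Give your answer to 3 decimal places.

lx = nx/n0 = nx/120: 1, 0.63333…, 0.40833…, 0.18333…, 0.05833…, 0
lx·mx by age: 0, 0, 0.204167…, 0.165…, 0.105…, 0
R0 = Σ lx·mx = 0.474167… → 0.474

0.474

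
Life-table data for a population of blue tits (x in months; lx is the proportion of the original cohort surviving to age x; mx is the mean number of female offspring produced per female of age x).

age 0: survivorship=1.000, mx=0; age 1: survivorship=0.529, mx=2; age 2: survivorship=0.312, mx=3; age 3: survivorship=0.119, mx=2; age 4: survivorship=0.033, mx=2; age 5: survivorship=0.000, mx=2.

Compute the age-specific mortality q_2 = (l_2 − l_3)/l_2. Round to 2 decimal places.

0.62

q_2 = (l_2 − l_3) / l_2 = (0.312 − 0.119) / 0.312
     = 0.193 / 0.312 = 0.61859… → 0.62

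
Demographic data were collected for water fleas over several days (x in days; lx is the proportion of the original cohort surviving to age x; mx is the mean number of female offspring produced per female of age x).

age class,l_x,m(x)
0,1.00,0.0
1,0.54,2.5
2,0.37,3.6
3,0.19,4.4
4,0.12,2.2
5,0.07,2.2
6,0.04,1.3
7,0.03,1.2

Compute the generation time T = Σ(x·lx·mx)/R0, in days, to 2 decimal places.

lx·mx: 0, 1.35, 1.332, 0.836, 0.264, 0.154, 0.052, 0.036 → R0 = 4.024
x·lx·mx: 0, 1.35, 2.664, 2.508, 1.056, 0.77, 0.312, 0.252 → Σ = 8.912
T = 8.912 / 4.024 = 2.214712… → 2.21

2.21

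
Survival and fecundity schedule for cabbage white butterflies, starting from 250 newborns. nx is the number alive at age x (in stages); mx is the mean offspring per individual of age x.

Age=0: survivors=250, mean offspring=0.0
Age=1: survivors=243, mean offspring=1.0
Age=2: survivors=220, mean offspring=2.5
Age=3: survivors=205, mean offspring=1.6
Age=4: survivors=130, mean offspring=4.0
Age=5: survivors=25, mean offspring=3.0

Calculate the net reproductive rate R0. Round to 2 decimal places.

lx = nx/n0 = nx/250: 1, 0.972, 0.88, 0.82, 0.52, 0.1
lx·mx by age: 0, 0.972, 2.2, 1.312, 2.08, 0.3
R0 = Σ lx·mx = 6.864 → 6.86

6.86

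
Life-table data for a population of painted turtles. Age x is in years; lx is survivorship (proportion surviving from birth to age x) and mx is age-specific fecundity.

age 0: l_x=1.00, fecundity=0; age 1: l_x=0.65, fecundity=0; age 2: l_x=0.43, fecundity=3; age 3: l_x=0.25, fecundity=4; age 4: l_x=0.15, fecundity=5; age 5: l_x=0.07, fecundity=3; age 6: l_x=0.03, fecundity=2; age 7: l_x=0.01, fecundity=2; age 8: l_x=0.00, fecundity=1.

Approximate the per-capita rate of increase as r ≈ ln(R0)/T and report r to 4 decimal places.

0.3954

R0 = Σ lx·mx = 0 + 0 + 1.29 + 1 + 0.75 + 0.21 + 0.06 + 0.02 + 0 = 3.33
Σ x·lx·mx = 10.13; T = 10.13/3.33 = 3.04204…
r ≈ ln(R0)/T = ln(3.33)/3.04204… = 0.395449… → 0.3954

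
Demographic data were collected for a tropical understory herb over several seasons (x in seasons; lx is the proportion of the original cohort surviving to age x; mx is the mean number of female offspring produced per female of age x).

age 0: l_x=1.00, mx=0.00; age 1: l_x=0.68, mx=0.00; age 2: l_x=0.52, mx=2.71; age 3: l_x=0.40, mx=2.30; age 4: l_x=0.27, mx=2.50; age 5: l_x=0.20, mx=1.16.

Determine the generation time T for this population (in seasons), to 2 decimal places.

2.92

lx·mx: 0, 0, 1.4092, 0.92, 0.675, 0.232 → R0 = 3.2362
x·lx·mx: 0, 0, 2.8184, 2.76, 2.7, 1.16 → Σ = 9.4384
T = 9.4384 / 3.2362 = 2.916507… → 2.92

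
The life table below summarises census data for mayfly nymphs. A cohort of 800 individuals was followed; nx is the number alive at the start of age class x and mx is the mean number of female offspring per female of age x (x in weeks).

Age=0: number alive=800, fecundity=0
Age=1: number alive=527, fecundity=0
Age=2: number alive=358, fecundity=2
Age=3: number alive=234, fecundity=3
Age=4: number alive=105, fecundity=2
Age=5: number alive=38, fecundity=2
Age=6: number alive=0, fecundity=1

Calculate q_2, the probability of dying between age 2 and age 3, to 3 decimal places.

0.346

lx = nx/n0 = nx/800: 1, 0.65875, 0.4475, 0.2925, 0.13125, 0.0475, 0
q_2 = (l_2 − l_3) / l_2 = (0.4475 − 0.2925) / 0.4475
     = 0.155 / 0.4475 = 0.346369… → 0.346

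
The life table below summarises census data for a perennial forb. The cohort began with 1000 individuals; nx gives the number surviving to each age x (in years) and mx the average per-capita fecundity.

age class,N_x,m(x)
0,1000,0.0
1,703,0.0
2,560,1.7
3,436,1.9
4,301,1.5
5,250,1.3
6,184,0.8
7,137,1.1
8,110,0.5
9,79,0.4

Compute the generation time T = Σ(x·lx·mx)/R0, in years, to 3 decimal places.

lx = nx/n0 = nx/1000: 1, 0.703, 0.56, 0.436, 0.301, 0.25, 0.184, 0.137, 0.11, 0.079
lx·mx: 0, 0, 0.952, 0.8284, 0.4515, 0.325, 0.1472, 0.1507, 0.055, 0.0316 → R0 = 2.9414
x·lx·mx: 0, 0, 1.904, 2.4852, 1.806, 1.625, 0.8832, 1.0549, 0.44, 0.2844 → Σ = 10.4827
T = 10.4827 / 2.9414 = 3.563847… → 3.564

3.564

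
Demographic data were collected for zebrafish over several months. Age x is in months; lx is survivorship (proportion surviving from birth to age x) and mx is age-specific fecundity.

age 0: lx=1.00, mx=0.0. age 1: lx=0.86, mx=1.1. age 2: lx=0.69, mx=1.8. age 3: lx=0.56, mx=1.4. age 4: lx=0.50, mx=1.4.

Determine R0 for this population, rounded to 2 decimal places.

3.67

lx·mx by age: 0, 0.946, 1.242, 0.784, 0.7
R0 = Σ lx·mx = 3.672 → 3.67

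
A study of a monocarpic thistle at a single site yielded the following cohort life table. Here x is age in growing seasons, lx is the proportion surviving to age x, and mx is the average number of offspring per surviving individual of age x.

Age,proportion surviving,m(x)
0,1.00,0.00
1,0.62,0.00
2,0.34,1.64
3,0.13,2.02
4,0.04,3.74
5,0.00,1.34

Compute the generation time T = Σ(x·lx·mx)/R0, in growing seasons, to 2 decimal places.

lx·mx: 0, 0, 0.5576, 0.2626, 0.1496, 0 → R0 = 0.9698
x·lx·mx: 0, 0, 1.1152, 0.7878, 0.5984, 0 → Σ = 2.5014
T = 2.5014 / 0.9698 = 2.579295… → 2.58

2.58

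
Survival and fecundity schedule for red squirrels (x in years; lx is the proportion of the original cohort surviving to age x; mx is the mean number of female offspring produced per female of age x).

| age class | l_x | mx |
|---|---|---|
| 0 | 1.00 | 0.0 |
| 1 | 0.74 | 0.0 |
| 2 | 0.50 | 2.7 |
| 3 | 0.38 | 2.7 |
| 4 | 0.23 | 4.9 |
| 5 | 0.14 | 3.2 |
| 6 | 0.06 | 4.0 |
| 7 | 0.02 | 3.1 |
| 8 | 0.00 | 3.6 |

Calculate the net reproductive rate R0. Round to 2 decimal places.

lx·mx by age: 0, 0, 1.35, 1.026, 1.127, 0.448, 0.24, 0.062, 0
R0 = Σ lx·mx = 4.253 → 4.25

4.25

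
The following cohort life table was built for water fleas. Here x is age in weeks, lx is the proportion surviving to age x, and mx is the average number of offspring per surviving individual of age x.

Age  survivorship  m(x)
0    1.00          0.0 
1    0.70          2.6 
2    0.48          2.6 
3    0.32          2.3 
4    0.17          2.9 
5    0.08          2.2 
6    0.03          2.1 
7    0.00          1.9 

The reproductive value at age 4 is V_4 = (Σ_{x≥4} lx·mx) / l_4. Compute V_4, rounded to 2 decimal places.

lx·mx for x ≥ 4: 0.493, 0.176, 0.063, 0 → sum = 0.732
V_4 = 0.732 / l_4 = 0.732 / 0.17 = 4.305882… → 4.31

4.31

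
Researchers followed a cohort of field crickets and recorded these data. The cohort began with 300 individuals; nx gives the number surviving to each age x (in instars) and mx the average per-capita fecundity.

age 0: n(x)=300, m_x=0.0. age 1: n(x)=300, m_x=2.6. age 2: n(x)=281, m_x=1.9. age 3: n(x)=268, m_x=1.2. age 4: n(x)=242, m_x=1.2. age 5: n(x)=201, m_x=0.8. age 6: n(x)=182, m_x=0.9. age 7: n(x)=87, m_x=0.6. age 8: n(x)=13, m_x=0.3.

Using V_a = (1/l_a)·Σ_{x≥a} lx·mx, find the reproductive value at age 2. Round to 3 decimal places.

5.433

lx = nx/n0 = nx/300: 1, 1, 0.93667…, 0.89333…, 0.80667…, 0.67, 0.60667…, 0.29, 0.04333…
lx·mx for x ≥ 2: 1.779667…, 1.072…, 0.968…, 0.536, 0.546…, 0.174, 0.013… → sum = 5.088667…
V_2 = 5.088667… / l_2 = 5.088667… / 0.936667… = 5.43274… → 5.433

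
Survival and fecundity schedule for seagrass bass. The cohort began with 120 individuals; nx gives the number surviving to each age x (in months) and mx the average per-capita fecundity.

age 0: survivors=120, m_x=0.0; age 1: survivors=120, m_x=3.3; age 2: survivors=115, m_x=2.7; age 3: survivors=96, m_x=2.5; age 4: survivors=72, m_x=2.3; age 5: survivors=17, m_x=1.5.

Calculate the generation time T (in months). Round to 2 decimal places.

lx = nx/n0 = nx/120: 1, 1, 0.95833…, 0.8, 0.6, 0.14167…
lx·mx: 0, 3.3, 2.5875…, 2, 1.38, 0.2125… → R0 = 9.48…
x·lx·mx: 0, 3.3, 5.175…, 6, 5.52, 1.0625… → Σ = 21.0575…
T = 21.0575… / 9.48… = 2.221255… → 2.22

2.22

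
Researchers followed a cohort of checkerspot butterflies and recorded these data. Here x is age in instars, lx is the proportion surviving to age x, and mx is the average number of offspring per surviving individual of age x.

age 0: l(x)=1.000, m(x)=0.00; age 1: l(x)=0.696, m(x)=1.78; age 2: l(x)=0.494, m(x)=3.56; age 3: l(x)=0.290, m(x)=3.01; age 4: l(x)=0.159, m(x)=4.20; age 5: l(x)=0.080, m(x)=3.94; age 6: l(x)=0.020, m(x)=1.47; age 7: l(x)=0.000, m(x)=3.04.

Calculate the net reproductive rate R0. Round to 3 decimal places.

4.883

lx·mx by age: 0, 1.23888, 1.75864, 0.8729, 0.6678, 0.3152, 0.0294, 0
R0 = Σ lx·mx = 4.88282 → 4.883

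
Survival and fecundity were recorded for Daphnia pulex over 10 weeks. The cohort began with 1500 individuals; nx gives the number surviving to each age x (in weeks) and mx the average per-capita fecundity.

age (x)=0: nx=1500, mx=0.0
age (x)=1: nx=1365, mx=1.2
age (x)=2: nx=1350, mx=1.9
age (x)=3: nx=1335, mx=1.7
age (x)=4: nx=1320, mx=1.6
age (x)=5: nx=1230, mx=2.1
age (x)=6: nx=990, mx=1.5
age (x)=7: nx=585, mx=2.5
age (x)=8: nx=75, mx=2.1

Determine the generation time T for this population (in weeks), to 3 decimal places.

3.878

lx = nx/n0 = nx/1500: 1, 0.91, 0.9, 0.89, 0.88, 0.82, 0.66, 0.39, 0.05
lx·mx: 0, 1.092, 1.71, 1.513, 1.408, 1.722, 0.99, 0.975, 0.105 → R0 = 9.515
x·lx·mx: 0, 1.092, 3.42, 4.539, 5.632, 8.61, 5.94, 6.825, 0.84 → Σ = 36.898
T = 36.898 / 9.515 = 3.877877… → 3.878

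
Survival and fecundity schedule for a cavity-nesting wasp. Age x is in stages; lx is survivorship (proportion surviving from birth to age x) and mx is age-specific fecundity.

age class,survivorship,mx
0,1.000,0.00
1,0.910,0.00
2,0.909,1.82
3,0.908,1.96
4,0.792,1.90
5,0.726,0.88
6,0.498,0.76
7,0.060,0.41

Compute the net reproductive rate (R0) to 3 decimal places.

lx·mx by age: 0, 0, 1.65438, 1.77968, 1.5048, 0.63888, 0.37848, 0.0246
R0 = Σ lx·mx = 5.98082 → 5.981

5.981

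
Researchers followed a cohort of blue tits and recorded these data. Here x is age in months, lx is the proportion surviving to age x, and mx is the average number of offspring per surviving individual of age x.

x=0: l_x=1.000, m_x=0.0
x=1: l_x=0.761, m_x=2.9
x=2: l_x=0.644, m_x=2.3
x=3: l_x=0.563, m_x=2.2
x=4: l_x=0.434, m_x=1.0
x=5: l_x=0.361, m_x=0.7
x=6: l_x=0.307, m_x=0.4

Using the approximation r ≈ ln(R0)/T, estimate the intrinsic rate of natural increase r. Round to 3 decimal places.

R0 = Σ lx·mx = 0 + 2.2069 + 1.4812 + 1.2386 + 0.434 + 0.2527 + 0.1228 = 5.7362
Σ x·lx·mx = 12.6214; T = 12.6214/5.7362 = 2.20031…
r ≈ ln(R0)/T = ln(5.7362)/2.20031… = 0.79389… → 0.794

0.794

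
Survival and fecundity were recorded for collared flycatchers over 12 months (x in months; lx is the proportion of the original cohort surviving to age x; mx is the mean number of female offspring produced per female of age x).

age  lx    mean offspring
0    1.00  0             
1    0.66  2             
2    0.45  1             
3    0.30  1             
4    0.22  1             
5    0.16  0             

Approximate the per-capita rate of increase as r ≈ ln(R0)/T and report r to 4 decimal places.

0.4743

R0 = Σ lx·mx = 0 + 1.32 + 0.45 + 0.3 + 0.22 + 0 = 2.29
Σ x·lx·mx = 4; T = 4/2.29 = 1.74672…
r ≈ ln(R0)/T = ln(2.29)/1.74672… = 0.474346… → 0.4743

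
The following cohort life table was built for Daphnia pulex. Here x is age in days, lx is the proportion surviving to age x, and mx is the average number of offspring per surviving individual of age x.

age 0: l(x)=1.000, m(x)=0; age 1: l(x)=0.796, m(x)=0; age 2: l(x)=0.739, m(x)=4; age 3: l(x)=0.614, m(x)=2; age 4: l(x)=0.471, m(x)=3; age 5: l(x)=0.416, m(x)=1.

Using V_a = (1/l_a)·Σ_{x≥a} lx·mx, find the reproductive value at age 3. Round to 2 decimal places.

4.98

lx·mx for x ≥ 3: 1.228, 1.413, 0.416 → sum = 3.057
V_3 = 3.057 / l_3 = 3.057 / 0.614 = 4.978827… → 4.98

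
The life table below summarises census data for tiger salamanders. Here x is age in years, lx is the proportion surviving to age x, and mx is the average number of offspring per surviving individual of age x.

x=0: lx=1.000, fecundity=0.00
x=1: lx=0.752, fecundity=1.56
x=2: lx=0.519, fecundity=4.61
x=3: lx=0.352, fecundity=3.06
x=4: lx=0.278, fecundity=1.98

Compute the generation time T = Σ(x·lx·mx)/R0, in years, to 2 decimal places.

lx·mx: 0, 1.17312, 2.39259, 1.07712, 0.55044 → R0 = 5.19327
x·lx·mx: 0, 1.17312, 4.78518, 3.23136, 2.20176 → Σ = 11.39142
T = 11.39142 / 5.19327 = 2.193497… → 2.19

2.19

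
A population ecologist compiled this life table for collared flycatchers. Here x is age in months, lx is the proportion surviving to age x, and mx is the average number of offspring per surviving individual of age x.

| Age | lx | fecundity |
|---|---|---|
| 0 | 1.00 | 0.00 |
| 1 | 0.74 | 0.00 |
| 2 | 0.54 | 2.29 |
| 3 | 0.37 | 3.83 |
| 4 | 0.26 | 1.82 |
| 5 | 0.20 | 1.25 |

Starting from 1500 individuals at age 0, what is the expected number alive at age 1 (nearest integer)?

1110

Expected survivors = N0 · l_1 = 1500 × 0.74 = 1110 → 1110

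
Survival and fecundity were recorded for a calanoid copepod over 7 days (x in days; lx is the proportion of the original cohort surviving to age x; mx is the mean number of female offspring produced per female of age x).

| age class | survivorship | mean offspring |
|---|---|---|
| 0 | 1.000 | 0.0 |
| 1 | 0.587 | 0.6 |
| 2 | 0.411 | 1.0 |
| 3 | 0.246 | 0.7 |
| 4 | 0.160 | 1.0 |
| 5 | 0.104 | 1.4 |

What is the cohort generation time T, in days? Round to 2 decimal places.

2.46

lx·mx: 0, 0.3522, 0.411, 0.1722, 0.16, 0.1456 → R0 = 1.241
x·lx·mx: 0, 0.3522, 0.822, 0.5166, 0.64, 0.728 → Σ = 3.0588
T = 3.0588 / 1.241 = 2.464786… → 2.46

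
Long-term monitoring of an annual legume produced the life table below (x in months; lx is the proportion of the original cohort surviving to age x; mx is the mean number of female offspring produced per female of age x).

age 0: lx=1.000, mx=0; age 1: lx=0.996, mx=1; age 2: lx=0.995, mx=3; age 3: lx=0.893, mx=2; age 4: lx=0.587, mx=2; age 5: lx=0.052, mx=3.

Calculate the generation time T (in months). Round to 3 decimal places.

2.508

lx·mx: 0, 0.996, 2.985, 1.786, 1.174, 0.156 → R0 = 7.097
x·lx·mx: 0, 0.996, 5.97, 5.358, 4.696, 0.78 → Σ = 17.8
T = 17.8 / 7.097 = 2.508102… → 2.508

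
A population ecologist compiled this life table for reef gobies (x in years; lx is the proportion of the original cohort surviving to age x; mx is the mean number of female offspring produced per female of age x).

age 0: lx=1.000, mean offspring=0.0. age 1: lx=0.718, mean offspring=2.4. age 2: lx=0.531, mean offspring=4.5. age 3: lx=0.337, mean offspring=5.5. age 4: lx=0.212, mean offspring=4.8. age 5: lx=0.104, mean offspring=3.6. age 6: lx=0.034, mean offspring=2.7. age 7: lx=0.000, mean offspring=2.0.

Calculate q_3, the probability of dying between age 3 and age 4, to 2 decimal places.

q_3 = (l_3 − l_4) / l_3 = (0.337 − 0.212) / 0.337
     = 0.125 / 0.337 = 0.37092… → 0.37

0.37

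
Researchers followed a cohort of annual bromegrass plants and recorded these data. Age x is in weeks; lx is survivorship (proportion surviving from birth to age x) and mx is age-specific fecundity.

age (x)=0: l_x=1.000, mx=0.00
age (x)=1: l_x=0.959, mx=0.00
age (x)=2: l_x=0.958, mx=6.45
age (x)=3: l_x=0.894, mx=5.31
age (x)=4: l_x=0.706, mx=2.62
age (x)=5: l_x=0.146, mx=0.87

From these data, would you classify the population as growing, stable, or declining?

growing

R0 = Σ lx·mx = 0 + 0 + 6.1791 + 4.74714 + 1.84972 + 0.12702 = 12.90298
R0 > 1, so the population is growing.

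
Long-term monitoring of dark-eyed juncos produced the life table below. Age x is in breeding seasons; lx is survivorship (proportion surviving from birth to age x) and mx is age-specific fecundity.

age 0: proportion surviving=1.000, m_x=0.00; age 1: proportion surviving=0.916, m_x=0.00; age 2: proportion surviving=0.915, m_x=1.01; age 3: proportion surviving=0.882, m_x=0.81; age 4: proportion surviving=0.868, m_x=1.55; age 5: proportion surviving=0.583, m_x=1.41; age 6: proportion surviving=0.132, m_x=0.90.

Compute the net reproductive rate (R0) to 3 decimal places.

lx·mx by age: 0, 0, 0.92415, 0.71442, 1.3454, 0.82203, 0.1188
R0 = Σ lx·mx = 3.9248 → 3.925

3.925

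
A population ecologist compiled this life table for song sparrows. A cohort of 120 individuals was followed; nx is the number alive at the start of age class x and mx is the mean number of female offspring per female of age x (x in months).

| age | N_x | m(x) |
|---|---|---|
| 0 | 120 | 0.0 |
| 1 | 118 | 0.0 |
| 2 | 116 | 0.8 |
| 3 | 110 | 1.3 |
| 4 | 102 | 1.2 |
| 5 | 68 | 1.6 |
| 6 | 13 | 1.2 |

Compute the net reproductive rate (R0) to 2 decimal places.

4.02

lx = nx/n0 = nx/120: 1, 0.98333…, 0.96667…, 0.91667…, 0.85, 0.56667…, 0.10833…
lx·mx by age: 0, 0, 0.773333…, 1.191667…, 1.02, 0.906667…, 0.13…
R0 = Σ lx·mx = 4.021667… → 4.02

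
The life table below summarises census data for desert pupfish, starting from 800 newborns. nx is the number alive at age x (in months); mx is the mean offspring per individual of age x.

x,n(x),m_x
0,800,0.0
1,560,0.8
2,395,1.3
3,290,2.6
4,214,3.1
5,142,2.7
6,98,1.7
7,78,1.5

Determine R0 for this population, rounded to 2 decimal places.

3.81

lx = nx/n0 = nx/800: 1, 0.7, 0.49375, 0.3625, 0.2675, 0.1775, 0.1225, 0.0975
lx·mx by age: 0, 0.56, 0.641875, 0.9425, 0.82925, 0.47925, 0.20825, 0.14625
R0 = Σ lx·mx = 3.807375 → 3.81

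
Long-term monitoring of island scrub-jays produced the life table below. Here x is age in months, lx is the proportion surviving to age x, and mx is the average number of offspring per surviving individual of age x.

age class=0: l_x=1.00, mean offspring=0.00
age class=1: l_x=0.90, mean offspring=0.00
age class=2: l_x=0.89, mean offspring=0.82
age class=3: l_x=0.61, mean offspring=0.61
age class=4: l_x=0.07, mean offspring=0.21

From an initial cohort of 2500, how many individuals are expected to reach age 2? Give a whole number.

Expected survivors = N0 · l_2 = 2500 × 0.89 = 2225 → 2225

2225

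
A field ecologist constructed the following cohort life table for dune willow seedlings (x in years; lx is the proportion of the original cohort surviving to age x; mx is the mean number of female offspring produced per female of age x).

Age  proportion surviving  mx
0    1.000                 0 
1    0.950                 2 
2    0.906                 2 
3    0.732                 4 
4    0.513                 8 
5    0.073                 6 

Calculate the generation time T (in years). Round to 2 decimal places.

lx·mx: 0, 1.9, 1.812, 2.928, 4.104, 0.438 → R0 = 11.182
x·lx·mx: 0, 1.9, 3.624, 8.784, 16.416, 2.19 → Σ = 32.914
T = 32.914 / 11.182 = 2.943481… → 2.94

2.94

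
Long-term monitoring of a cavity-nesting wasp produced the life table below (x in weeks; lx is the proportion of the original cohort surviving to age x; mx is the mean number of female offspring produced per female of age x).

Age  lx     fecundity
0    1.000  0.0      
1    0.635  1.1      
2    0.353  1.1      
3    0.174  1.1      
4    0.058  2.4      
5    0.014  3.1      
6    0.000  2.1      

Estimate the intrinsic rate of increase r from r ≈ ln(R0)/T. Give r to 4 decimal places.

0.1961

R0 = Σ lx·mx = 0 + 0.6985 + 0.3883 + 0.1914 + 0.1392 + 0.0434 + 0 = 1.4608
Σ x·lx·mx = 2.8231; T = 2.8231/1.4608 = 1.93257…
r ≈ ln(R0)/T = ln(1.4608)/1.93257… = 0.196104… → 0.1961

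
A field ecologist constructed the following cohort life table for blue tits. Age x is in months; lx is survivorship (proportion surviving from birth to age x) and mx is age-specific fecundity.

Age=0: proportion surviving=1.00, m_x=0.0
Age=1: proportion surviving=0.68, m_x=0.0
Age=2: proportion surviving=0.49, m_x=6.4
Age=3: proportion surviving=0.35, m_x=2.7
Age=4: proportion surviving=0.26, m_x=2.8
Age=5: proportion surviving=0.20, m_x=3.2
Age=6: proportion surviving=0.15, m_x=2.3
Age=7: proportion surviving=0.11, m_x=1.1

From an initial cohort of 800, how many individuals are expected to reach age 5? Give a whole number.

160

Expected survivors = N0 · l_5 = 800 × 0.20 = 160 → 160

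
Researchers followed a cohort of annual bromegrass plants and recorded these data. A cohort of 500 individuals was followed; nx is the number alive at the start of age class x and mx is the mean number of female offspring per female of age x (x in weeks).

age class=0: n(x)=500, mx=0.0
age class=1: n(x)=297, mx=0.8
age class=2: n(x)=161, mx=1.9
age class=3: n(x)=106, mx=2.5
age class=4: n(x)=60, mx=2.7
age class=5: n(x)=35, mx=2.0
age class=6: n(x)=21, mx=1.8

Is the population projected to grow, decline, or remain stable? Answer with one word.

growing

lx = nx/n0 = nx/500: 1, 0.594, 0.322, 0.212, 0.12, 0.07, 0.042
R0 = Σ lx·mx = 0 + 0.4752 + 0.6118 + 0.53 + 0.324 + 0.14 + 0.0756 = 2.1566
R0 > 1, so the population is growing.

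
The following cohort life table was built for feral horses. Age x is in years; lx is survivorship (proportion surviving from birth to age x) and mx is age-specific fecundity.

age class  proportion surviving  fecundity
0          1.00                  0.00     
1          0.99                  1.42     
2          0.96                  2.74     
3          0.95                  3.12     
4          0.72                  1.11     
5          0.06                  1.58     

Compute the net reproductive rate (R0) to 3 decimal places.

7.894

lx·mx by age: 0, 1.4058, 2.6304, 2.964, 0.7992, 0.0948
R0 = Σ lx·mx = 7.8942 → 7.894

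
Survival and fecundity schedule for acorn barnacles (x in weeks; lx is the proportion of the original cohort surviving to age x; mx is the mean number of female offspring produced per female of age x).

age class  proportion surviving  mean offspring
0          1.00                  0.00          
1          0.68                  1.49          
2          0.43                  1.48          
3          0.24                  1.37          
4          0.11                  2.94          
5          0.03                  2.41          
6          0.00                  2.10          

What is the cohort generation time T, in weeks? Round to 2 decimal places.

2.08

lx·mx: 0, 1.0132, 0.6364, 0.3288, 0.3234, 0.0723, 0 → R0 = 2.3741
x·lx·mx: 0, 1.0132, 1.2728, 0.9864, 1.2936, 0.3615, 0 → Σ = 4.9275
T = 4.9275 / 2.3741 = 2.075523… → 2.08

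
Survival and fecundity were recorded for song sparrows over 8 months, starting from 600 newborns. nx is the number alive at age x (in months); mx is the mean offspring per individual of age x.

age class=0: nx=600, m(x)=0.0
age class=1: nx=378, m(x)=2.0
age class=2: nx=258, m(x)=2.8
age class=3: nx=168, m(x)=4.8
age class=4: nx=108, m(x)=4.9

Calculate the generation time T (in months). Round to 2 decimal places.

lx = nx/n0 = nx/600: 1, 0.63, 0.43, 0.28, 0.18
lx·mx: 0, 1.26, 1.204, 1.344, 0.882 → R0 = 4.69
x·lx·mx: 0, 1.26, 2.408, 4.032, 3.528 → Σ = 11.228
T = 11.228 / 4.69 = 2.39403… → 2.39

2.39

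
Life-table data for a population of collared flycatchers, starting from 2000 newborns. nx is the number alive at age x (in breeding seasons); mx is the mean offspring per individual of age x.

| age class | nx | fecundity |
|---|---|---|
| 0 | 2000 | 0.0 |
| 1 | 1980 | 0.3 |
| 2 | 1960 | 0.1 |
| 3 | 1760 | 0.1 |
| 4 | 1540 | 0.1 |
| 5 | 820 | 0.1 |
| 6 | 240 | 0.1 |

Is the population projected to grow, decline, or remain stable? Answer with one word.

lx = nx/n0 = nx/2000: 1, 0.99, 0.98, 0.88, 0.77, 0.41, 0.12
R0 = Σ lx·mx = 0 + 0.297 + 0.098 + 0.088 + 0.077 + 0.041 + 0.012 = 0.613
R0 < 1, so the population is declining.

declining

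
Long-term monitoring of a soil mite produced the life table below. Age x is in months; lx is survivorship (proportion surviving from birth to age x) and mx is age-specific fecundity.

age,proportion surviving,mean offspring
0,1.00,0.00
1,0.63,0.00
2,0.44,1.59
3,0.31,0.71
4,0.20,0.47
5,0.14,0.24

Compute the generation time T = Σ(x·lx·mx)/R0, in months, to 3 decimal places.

lx·mx: 0, 0, 0.6996, 0.2201, 0.094, 0.0336 → R0 = 1.0473
x·lx·mx: 0, 0, 1.3992, 0.6603, 0.376, 0.168 → Σ = 2.6035
T = 2.6035 / 1.0473 = 2.485916… → 2.486

2.486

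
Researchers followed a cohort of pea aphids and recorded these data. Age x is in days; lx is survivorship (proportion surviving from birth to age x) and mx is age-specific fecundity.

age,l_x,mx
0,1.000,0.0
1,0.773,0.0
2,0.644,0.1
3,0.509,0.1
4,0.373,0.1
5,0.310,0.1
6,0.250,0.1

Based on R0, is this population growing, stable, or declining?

R0 = Σ lx·mx = 0 + 0 + 0.0644 + 0.0509 + 0.0373 + 0.031 + 0.025 = 0.2086
R0 < 1, so the population is declining.

declining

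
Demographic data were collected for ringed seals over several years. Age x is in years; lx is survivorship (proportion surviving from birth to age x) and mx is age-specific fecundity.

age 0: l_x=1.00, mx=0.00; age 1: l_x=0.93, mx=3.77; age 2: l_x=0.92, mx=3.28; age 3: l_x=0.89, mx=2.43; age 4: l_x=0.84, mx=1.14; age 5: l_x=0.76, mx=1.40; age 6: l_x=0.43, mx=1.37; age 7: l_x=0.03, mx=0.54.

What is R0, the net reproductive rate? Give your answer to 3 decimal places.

lx·mx by age: 0, 3.5061, 3.0176, 2.1627, 0.9576, 1.064, 0.5891, 0.0162
R0 = Σ lx·mx = 11.3133 → 11.313

11.313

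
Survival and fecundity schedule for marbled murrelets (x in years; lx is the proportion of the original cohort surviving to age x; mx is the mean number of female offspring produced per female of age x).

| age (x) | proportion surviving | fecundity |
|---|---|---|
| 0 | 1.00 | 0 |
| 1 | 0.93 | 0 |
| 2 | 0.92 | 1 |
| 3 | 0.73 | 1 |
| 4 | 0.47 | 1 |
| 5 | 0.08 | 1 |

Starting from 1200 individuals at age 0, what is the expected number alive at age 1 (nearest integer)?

1116

Expected survivors = N0 · l_1 = 1200 × 0.93 = 1116 → 1116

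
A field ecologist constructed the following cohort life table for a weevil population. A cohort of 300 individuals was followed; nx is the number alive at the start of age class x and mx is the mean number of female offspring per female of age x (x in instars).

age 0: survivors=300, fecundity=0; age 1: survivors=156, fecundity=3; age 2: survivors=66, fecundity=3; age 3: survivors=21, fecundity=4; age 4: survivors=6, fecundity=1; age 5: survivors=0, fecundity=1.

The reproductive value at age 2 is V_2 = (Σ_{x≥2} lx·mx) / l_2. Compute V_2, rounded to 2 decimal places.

lx = nx/n0 = nx/300: 1, 0.52, 0.22, 0.07, 0.02, 0
lx·mx for x ≥ 2: 0.66, 0.28, 0.02, 0 → sum = 0.96
V_2 = 0.96 / l_2 = 0.96 / 0.22 = 4.363636… → 4.36

4.36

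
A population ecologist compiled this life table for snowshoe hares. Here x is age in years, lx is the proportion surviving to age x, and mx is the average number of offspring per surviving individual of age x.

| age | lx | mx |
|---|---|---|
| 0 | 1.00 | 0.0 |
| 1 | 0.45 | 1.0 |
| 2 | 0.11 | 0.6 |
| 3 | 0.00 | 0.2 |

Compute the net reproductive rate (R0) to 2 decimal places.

lx·mx by age: 0, 0.45, 0.066, 0
R0 = Σ lx·mx = 0.516 → 0.52

0.52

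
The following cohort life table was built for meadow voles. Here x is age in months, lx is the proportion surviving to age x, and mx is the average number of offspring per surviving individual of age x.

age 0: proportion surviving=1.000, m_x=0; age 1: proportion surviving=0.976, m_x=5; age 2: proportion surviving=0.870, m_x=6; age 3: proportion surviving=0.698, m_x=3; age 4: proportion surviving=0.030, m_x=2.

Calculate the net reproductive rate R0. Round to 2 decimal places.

lx·mx by age: 0, 4.88, 5.22, 2.094, 0.06
R0 = Σ lx·mx = 12.254 → 12.25

12.25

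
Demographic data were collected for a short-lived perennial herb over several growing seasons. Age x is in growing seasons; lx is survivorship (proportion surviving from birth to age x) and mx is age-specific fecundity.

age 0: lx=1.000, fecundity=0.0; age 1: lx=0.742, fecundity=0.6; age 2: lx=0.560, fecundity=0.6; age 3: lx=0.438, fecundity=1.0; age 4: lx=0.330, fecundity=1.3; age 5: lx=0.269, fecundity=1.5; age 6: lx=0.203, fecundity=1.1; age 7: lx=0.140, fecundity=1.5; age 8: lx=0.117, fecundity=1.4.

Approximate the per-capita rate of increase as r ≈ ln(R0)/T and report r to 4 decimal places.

R0 = Σ lx·mx = 0 + 0.4452 + 0.336 + 0.438 + 0.429 + 0.4035 + 0.2233 + 0.21 + 0.1638 = 2.6488
Σ x·lx·mx = 10.2849; T = 10.2849/2.6488 = 3.88285…
r ≈ ln(R0)/T = ln(2.6488)/3.88285… = 0.250874… → 0.2509

0.2509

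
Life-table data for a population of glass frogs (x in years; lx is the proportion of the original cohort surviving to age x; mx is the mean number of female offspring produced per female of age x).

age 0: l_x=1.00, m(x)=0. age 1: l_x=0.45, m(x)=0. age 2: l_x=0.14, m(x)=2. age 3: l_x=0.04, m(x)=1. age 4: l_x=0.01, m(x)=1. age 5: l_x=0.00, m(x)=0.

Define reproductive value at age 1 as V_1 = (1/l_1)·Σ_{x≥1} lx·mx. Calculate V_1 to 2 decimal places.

lx·mx for x ≥ 1: 0, 0.28, 0.04, 0.01, 0 → sum = 0.33
V_1 = 0.33 / l_1 = 0.33 / 0.45 = 0.733333… → 0.73

0.73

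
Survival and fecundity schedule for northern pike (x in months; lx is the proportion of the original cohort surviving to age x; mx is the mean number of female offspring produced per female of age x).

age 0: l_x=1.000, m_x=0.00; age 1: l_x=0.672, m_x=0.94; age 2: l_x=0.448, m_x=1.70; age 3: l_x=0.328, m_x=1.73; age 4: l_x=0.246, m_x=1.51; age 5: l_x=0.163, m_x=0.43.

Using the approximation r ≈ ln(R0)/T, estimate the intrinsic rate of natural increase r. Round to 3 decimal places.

0.370

R0 = Σ lx·mx = 0 + 0.63168 + 0.7616 + 0.56744 + 0.37146 + 0.07009 = 2.40227
Σ x·lx·mx = 5.69349; T = 5.69349/2.40227 = 2.37005…
r ≈ ln(R0)/T = ln(2.40227)/2.37005… = 0.36979… → 0.370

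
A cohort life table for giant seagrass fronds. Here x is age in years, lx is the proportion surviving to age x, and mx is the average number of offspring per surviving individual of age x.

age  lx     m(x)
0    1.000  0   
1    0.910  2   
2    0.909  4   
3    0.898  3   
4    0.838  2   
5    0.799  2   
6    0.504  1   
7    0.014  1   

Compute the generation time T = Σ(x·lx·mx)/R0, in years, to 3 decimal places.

lx·mx: 0, 1.82, 3.636, 2.694, 1.676, 1.598, 0.504, 0.014 → R0 = 11.942
x·lx·mx: 0, 1.82, 7.272, 8.082, 6.704, 7.99, 3.024, 0.098 → Σ = 34.99
T = 34.99 / 11.942 = 2.929995… → 2.930

2.930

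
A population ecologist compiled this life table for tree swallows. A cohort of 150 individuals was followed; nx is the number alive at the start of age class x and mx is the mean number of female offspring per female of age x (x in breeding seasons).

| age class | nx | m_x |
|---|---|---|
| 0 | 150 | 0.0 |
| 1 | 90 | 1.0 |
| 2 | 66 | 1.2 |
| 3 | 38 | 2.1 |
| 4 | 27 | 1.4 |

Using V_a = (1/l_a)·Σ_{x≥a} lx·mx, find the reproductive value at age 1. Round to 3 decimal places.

lx = nx/n0 = nx/150: 1, 0.6, 0.44, 0.25333…, 0.18
lx·mx for x ≥ 1: 0.6, 0.528, 0.532…, 0.252 → sum = 1.912…
V_1 = 1.912… / l_1 = 1.912… / 0.6 = 3.186667… → 3.187

3.187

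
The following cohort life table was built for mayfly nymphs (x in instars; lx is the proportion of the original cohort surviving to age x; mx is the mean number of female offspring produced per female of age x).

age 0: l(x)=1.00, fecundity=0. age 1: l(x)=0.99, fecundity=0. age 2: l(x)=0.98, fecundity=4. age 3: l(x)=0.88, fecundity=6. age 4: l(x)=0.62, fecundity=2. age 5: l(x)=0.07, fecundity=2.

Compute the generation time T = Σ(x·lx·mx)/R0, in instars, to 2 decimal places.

lx·mx: 0, 0, 3.92, 5.28, 1.24, 0.14 → R0 = 10.58
x·lx·mx: 0, 0, 7.84, 15.84, 4.96, 0.7 → Σ = 29.34
T = 29.34 / 10.58 = 2.773157… → 2.77

2.77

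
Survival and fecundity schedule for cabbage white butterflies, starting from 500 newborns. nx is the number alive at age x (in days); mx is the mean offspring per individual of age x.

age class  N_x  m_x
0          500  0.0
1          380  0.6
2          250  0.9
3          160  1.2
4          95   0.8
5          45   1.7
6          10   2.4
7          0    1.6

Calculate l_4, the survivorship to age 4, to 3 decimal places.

0.190

l_4 = n_4/n_0 = 95/500 = 0.19 → 0.190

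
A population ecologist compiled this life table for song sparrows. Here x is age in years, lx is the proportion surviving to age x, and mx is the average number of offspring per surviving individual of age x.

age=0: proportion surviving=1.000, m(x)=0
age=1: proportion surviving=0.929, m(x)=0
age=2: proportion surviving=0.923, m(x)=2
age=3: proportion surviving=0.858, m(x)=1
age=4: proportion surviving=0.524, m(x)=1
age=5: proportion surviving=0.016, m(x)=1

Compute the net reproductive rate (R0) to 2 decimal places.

3.24

lx·mx by age: 0, 0, 1.846, 0.858, 0.524, 0.016
R0 = Σ lx·mx = 3.244 → 3.24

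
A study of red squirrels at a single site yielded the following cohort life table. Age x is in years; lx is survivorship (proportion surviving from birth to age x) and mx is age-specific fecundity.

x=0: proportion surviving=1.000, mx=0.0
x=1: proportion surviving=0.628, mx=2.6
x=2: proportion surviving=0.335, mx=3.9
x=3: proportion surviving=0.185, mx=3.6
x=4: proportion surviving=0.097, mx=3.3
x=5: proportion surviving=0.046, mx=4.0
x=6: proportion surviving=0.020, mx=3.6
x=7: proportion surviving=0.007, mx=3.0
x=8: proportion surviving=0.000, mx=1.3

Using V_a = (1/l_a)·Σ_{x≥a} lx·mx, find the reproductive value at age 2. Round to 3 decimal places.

lx·mx for x ≥ 2: 1.3065, 0.666, 0.3201, 0.184, 0.072, 0.021, 0 → sum = 2.5696
V_2 = 2.5696 / l_2 = 2.5696 / 0.335 = 7.670448… → 7.670

7.670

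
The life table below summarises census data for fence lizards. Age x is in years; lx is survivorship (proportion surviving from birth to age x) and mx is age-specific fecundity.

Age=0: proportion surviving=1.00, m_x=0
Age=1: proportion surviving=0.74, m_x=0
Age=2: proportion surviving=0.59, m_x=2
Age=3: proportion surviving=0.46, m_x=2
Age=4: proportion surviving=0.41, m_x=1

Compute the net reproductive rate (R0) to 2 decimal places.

lx·mx by age: 0, 0, 1.18, 0.92, 0.41
R0 = Σ lx·mx = 2.51 → 2.51

2.51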